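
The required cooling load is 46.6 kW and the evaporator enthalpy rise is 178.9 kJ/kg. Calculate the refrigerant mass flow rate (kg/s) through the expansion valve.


m_dot = Q / dh
m_dot = 46.6 / 178.9
m_dot = 0.2605 kg/s

0.2605


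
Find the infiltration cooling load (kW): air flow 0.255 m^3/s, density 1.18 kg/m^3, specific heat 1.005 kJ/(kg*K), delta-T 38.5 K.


Q = V_dot * rho * cp * dT
Q = 0.255 * 1.18 * 1.005 * 38.5
Q = 11.643 kW

11.643


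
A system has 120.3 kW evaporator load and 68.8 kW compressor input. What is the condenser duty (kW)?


Q_cond = Q_evap + W
Q_cond = 120.3 + 68.8
Q_cond = 189.1 kW

189.1


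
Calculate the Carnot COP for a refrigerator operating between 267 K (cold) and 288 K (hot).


dT = 288 - 267 = 21 K
COP_carnot = T_cold / dT = 267 / 21
COP_carnot = 12.714

12.714


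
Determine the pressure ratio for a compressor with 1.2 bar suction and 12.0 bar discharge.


PR = P_high / P_low
PR = 12.0 / 1.2
PR = 10.0

10.0


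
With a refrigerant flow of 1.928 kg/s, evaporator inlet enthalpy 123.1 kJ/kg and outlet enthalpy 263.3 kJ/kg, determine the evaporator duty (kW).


dh = 263.3 - 123.1 = 140.2 kJ/kg
Q_evap = m_dot * dh = 1.928 * 140.2
Q_evap = 270.31 kW

270.31


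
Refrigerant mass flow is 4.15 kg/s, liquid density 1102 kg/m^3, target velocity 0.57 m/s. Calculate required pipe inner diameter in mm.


A = m_dot / (rho * v) = 4.15 / (1102 * 0.57) = 0.0066068074 m^2
d = sqrt(4*A/pi) * 1000
d = 91.7 mm

91.7


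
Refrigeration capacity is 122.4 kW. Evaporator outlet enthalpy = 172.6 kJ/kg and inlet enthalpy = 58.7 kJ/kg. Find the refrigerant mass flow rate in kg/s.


dh = 172.6 - 58.7 = 113.9 kJ/kg
m_dot = Q / dh = 122.4 / 113.9 = 1.0746 kg/s

1.0746


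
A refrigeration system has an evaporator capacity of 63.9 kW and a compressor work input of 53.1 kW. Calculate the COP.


COP = Q_evap / W
COP = 63.9 / 53.1
COP = 1.203

1.203


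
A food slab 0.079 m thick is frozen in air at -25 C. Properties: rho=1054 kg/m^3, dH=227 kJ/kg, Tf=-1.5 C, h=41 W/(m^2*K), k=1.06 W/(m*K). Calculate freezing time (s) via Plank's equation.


dT = -1.5 - (-25) = 23.5 K
term1 = a/(2h) = 0.079/(2*41) = 0.0009634146341
term2 = a^2/(8k) = 0.079^2/(8*1.06) = 0.0007359669811
t = rho*dH*1000/dT * (term1 + term2)
t = 1054*227*1000/23.5 * (0.0009634146341 + 0.0007359669811)
t = 17302 s

17302


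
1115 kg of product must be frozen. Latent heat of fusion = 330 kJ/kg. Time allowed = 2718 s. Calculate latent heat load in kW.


Q_lat = m * h_fg / t
Q_lat = 1115 * 330 / 2718
Q_lat = 135.38 kW

135.38


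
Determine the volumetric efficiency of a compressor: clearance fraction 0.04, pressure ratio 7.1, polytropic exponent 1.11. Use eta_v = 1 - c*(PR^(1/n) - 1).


PR^(1/n) = 7.1^(1/1.11) = 5.84654657
eta_v = 1 - 0.04 * (5.84654657 - 1)
eta_v = 0.8061

0.8061


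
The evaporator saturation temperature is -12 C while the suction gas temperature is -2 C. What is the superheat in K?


Superheat = T_suction - T_evap
Superheat = -2 - (-12)
Superheat = 10 K

10


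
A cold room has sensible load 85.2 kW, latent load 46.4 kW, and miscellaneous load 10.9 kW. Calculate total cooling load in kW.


Q_total = Q_s + Q_l + Q_misc
Q_total = 85.2 + 46.4 + 10.9
Q_total = 142.5 kW

142.5


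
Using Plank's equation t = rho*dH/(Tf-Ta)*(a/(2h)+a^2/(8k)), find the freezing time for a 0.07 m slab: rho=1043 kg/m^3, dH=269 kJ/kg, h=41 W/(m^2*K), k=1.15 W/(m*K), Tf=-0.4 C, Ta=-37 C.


dT = -0.4 - (-37) = 36.6 K
term1 = a/(2h) = 0.07/(2*41) = 0.0008536585366
term2 = a^2/(8k) = 0.07^2/(8*1.15) = 0.0005326086957
t = rho*dH*1000/dT * (term1 + term2)
t = 1043*269*1000/36.6 * (0.0008536585366 + 0.0005326086957)
t = 10627 s

10627


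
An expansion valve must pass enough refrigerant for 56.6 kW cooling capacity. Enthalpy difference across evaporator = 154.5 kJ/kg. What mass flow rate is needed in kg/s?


m_dot = Q / dh
m_dot = 56.6 / 154.5
m_dot = 0.3663 kg/s

0.3663


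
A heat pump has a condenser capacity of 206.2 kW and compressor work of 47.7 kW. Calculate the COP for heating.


COP_hp = Q_cond / W
COP_hp = 206.2 / 47.7
COP_hp = 4.323

4.323


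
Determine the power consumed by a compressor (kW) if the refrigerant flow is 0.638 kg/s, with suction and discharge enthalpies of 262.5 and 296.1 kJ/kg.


dh = 296.1 - 262.5 = 33.6 kJ/kg
W = m_dot * dh = 0.638 * 33.6 = 21.44 kW

21.44


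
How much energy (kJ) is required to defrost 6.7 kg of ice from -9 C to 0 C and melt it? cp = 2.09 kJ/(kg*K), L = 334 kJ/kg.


Sensible heat = cp * dT = 2.09 * 9 = 18.81 kJ/kg
Total per kg = 18.81 + 334 = 352.81 kJ/kg
Q = m * total = 6.7 * 352.81
Q = 2363.8 kJ

2363.8


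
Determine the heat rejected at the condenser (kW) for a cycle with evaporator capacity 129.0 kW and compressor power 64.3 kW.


Q_cond = Q_evap + W
Q_cond = 129.0 + 64.3
Q_cond = 193.3 kW

193.3


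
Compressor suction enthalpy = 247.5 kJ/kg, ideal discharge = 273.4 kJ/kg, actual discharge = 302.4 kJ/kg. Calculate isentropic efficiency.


dh_ideal = 273.4 - 247.5 = 25.9 kJ/kg
dh_actual = 302.4 - 247.5 = 54.9 kJ/kg
eta_s = dh_ideal / dh_actual = 25.9 / 54.9
eta_s = 0.4718

0.4718


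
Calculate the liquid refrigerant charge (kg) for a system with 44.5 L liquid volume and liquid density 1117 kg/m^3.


Charge = V * rho / 1000
Charge = 44.5 * 1117 / 1000
Charge = 49.71 kg

49.71


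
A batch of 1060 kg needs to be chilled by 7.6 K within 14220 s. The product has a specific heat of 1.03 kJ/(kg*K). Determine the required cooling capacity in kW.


Q = m * cp * dT / t
Q = 1060 * 1.03 * 7.6 / 14220
Q = 0.584 kW

0.584


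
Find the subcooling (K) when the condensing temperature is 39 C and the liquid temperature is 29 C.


Subcooling = T_cond - T_liquid
Subcooling = 39 - 29
Subcooling = 10 K

10


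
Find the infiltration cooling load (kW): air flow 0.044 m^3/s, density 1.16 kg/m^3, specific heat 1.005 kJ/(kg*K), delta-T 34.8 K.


Q = V_dot * rho * cp * dT
Q = 0.044 * 1.16 * 1.005 * 34.8
Q = 1.785 kW

1.785


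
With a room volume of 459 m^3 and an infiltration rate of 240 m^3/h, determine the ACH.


ACH = flow / volume
ACH = 240 / 459
ACH = 0.523

0.523


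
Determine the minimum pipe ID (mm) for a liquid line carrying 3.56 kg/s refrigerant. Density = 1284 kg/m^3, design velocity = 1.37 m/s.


A = m_dot / (rho * v) = 3.56 / (1284 * 1.37) = 0.00202378516 m^2
d = sqrt(4*A/pi) * 1000
d = 50.8 mm

50.8


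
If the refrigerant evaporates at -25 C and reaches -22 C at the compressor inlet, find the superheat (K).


Superheat = T_suction - T_evap
Superheat = -22 - (-25)
Superheat = 3 K

3


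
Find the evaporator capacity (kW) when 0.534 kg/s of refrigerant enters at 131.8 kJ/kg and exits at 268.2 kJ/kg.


dh = 268.2 - 131.8 = 136.4 kJ/kg
Q_evap = m_dot * dh = 0.534 * 136.4
Q_evap = 72.84 kW

72.84


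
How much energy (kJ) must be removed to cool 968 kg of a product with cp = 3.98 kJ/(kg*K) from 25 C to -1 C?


dT = 25 - (-1) = 26 K
Q = m * cp * dT = 968 * 3.98 * 26
Q = 100169 kJ

100169


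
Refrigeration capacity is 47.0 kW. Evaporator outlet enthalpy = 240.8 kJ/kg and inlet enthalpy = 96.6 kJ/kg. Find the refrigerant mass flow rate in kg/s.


dh = 240.8 - 96.6 = 144.2 kJ/kg
m_dot = Q / dh = 47.0 / 144.2 = 0.3259 kg/s

0.3259


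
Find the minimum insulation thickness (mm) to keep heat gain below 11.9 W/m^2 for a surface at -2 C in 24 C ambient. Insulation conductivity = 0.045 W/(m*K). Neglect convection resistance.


dT = 24 - (-2) = 26 K
thickness = k * dT / q_max * 1000
thickness = 0.045 * 26 / 11.9 * 1000
thickness = 98.3 mm

98.3


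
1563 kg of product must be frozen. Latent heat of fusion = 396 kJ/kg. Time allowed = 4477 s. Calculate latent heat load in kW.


Q_lat = m * h_fg / t
Q_lat = 1563 * 396 / 4477
Q_lat = 138.25 kW

138.25


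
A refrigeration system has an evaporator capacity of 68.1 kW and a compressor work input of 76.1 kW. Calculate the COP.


COP = Q_evap / W
COP = 68.1 / 76.1
COP = 0.895

0.895


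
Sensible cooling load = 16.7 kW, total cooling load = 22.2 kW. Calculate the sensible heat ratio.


SHR = Q_sensible / Q_total
SHR = 16.7 / 22.2
SHR = 0.752

0.752


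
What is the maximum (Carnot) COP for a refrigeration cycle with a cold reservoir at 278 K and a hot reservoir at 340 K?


dT = 340 - 278 = 62 K
COP_carnot = T_cold / dT = 278 / 62
COP_carnot = 4.484

4.484


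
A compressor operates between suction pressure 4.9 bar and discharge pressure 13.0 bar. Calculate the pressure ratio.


PR = P_high / P_low
PR = 13.0 / 4.9
PR = 2.653

2.653


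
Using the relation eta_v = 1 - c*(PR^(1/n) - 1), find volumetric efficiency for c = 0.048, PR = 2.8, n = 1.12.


PR^(1/n) = 2.8^(1/1.12) = 2.50754215
eta_v = 1 - 0.048 * (2.50754215 - 1)
eta_v = 0.9276

0.9276


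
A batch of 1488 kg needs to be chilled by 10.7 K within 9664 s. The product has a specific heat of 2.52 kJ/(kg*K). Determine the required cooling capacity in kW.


Q = m * cp * dT / t
Q = 1488 * 2.52 * 10.7 / 9664
Q = 4.152 kW

4.152


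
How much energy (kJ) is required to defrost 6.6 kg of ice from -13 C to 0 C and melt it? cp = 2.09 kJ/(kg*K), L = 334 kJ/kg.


Sensible heat = cp * dT = 2.09 * 13 = 27.17 kJ/kg
Total per kg = 27.17 + 334 = 361.17 kJ/kg
Q = m * total = 6.6 * 361.17
Q = 2383.7 kJ

2383.7


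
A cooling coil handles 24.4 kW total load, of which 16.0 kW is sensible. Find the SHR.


SHR = Q_sensible / Q_total
SHR = 16.0 / 24.4
SHR = 0.656

0.656


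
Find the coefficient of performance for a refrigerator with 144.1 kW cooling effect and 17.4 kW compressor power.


COP = Q_evap / W
COP = 144.1 / 17.4
COP = 8.282

8.282


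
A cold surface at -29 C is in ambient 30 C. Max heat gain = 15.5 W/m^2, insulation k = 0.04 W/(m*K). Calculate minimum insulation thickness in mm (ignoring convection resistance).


dT = 30 - (-29) = 59 K
thickness = k * dT / q_max * 1000
thickness = 0.04 * 59 / 15.5 * 1000
thickness = 152.3 mm

152.3


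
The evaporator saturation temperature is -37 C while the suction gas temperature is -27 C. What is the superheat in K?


Superheat = T_suction - T_evap
Superheat = -27 - (-37)
Superheat = 10 K

10


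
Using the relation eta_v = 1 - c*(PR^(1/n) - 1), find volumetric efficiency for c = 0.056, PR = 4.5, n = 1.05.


PR^(1/n) = 4.5^(1/1.05) = 4.18896909
eta_v = 1 - 0.056 * (4.18896909 - 1)
eta_v = 0.8214

0.8214


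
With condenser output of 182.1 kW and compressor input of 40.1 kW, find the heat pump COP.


COP_hp = Q_cond / W
COP_hp = 182.1 / 40.1
COP_hp = 4.541

4.541


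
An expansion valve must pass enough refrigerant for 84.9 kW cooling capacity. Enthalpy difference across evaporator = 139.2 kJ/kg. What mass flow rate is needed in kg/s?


m_dot = Q / dh
m_dot = 84.9 / 139.2
m_dot = 0.6099 kg/s

0.6099


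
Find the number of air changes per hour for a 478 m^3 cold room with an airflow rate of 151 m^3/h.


ACH = flow / volume
ACH = 151 / 478
ACH = 0.316

0.316


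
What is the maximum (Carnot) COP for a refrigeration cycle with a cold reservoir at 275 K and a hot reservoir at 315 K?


dT = 315 - 275 = 40 K
COP_carnot = T_cold / dT = 275 / 40
COP_carnot = 6.875

6.875


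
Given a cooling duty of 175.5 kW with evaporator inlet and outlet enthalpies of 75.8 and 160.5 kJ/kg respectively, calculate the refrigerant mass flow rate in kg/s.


dh = 160.5 - 75.8 = 84.7 kJ/kg
m_dot = Q / dh = 175.5 / 84.7 = 2.072 kg/s

2.072


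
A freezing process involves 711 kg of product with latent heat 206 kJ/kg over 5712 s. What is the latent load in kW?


Q_lat = m * h_fg / t
Q_lat = 711 * 206 / 5712
Q_lat = 25.64 kW

25.64


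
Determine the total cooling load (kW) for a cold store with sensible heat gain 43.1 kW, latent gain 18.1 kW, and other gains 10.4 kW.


Q_total = Q_s + Q_l + Q_misc
Q_total = 43.1 + 18.1 + 10.4
Q_total = 71.6 kW

71.6


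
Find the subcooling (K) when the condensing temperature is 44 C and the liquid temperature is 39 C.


Subcooling = T_cond - T_liquid
Subcooling = 44 - 39
Subcooling = 5 K

5


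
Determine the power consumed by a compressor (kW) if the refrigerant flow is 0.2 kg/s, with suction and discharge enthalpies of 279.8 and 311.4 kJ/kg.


dh = 311.4 - 279.8 = 31.6 kJ/kg
W = m_dot * dh = 0.2 * 31.6 = 6.32 kW

6.32


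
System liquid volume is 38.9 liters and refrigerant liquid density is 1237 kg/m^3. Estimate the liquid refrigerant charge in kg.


Charge = V * rho / 1000
Charge = 38.9 * 1237 / 1000
Charge = 48.12 kg

48.12


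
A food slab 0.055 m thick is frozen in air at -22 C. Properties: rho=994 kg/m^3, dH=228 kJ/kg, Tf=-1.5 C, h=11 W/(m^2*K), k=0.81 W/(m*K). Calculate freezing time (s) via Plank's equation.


dT = -1.5 - (-22) = 20.5 K
term1 = a/(2h) = 0.055/(2*11) = 0.0025
term2 = a^2/(8k) = 0.055^2/(8*0.81) = 0.0004668209877
t = rho*dH*1000/dT * (term1 + term2)
t = 994*228*1000/20.5 * (0.0025 + 0.0004668209877)
t = 32799 s

32799


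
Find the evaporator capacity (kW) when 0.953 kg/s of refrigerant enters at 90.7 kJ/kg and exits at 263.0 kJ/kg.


dh = 263.0 - 90.7 = 172.3 kJ/kg
Q_evap = m_dot * dh = 0.953 * 172.3
Q_evap = 164.2 kW

164.2


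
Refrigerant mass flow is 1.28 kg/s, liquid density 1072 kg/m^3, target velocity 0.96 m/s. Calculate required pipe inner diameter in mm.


A = m_dot / (rho * v) = 1.28 / (1072 * 0.96) = 0.001243781095 m^2
d = sqrt(4*A/pi) * 1000
d = 39.8 mm

39.8


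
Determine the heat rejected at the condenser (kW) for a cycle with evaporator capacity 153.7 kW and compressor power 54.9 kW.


Q_cond = Q_evap + W
Q_cond = 153.7 + 54.9
Q_cond = 208.6 kW

208.6


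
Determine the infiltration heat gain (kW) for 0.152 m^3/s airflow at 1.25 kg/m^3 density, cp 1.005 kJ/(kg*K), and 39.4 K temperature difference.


Q = V_dot * rho * cp * dT
Q = 0.152 * 1.25 * 1.005 * 39.4
Q = 7.523 kW

7.523


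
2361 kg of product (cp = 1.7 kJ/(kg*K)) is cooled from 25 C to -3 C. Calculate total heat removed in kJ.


dT = 25 - (-3) = 28 K
Q = m * cp * dT = 2361 * 1.7 * 28
Q = 112384 kJ

112384


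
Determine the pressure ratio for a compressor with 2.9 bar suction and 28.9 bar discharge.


PR = P_high / P_low
PR = 28.9 / 2.9
PR = 9.966

9.966


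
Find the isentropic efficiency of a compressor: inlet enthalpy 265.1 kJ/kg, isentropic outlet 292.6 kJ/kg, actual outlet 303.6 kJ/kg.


dh_ideal = 292.6 - 265.1 = 27.5 kJ/kg
dh_actual = 303.6 - 265.1 = 38.5 kJ/kg
eta_s = dh_ideal / dh_actual = 27.5 / 38.5
eta_s = 0.7143

0.7143


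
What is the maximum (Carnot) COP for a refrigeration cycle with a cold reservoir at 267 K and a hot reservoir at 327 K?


dT = 327 - 267 = 60 K
COP_carnot = T_cold / dT = 267 / 60
COP_carnot = 4.45

4.45


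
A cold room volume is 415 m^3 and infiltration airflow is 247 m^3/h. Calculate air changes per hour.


ACH = flow / volume
ACH = 247 / 415
ACH = 0.595

0.595


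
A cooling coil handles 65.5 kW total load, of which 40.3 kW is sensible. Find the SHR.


SHR = Q_sensible / Q_total
SHR = 40.3 / 65.5
SHR = 0.615

0.615


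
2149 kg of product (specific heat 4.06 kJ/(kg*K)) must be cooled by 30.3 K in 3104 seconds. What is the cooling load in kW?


Q = m * cp * dT / t
Q = 2149 * 4.06 * 30.3 / 3104
Q = 85.169 kW

85.169


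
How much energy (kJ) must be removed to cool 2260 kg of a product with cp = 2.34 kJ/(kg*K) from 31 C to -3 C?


dT = 31 - (-3) = 34 K
Q = m * cp * dT = 2260 * 2.34 * 34
Q = 179806 kJ

179806


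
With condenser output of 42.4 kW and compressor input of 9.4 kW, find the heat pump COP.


COP_hp = Q_cond / W
COP_hp = 42.4 / 9.4
COP_hp = 4.511

4.511


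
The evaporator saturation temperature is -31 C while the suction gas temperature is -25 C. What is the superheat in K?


Superheat = T_suction - T_evap
Superheat = -25 - (-31)
Superheat = 6 K

6


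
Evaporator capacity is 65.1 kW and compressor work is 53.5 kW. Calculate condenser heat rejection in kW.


Q_cond = Q_evap + W
Q_cond = 65.1 + 53.5
Q_cond = 118.6 kW

118.6


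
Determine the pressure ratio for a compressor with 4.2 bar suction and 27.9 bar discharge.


PR = P_high / P_low
PR = 27.9 / 4.2
PR = 6.643

6.643


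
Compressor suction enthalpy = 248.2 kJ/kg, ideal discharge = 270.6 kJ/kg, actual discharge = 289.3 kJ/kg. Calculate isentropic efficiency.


dh_ideal = 270.6 - 248.2 = 22.4 kJ/kg
dh_actual = 289.3 - 248.2 = 41.1 kJ/kg
eta_s = dh_ideal / dh_actual = 22.4 / 41.1
eta_s = 0.545

0.545


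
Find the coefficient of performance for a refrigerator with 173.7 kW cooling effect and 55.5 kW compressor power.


COP = Q_evap / W
COP = 173.7 / 55.5
COP = 3.13

3.13


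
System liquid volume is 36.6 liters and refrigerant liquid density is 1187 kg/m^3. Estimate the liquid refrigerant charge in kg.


Charge = V * rho / 1000
Charge = 36.6 * 1187 / 1000
Charge = 43.44 kg

43.44


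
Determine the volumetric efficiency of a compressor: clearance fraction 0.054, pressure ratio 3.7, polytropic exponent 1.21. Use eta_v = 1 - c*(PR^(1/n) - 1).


PR^(1/n) = 3.7^(1/1.21) = 2.94841221
eta_v = 1 - 0.054 * (2.94841221 - 1)
eta_v = 0.8948

0.8948


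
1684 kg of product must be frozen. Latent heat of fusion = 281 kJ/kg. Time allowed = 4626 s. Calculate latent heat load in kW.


Q_lat = m * h_fg / t
Q_lat = 1684 * 281 / 4626
Q_lat = 102.29 kW

102.29


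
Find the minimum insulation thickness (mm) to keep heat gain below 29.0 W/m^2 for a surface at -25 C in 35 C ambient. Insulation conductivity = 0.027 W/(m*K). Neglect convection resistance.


dT = 35 - (-25) = 60 K
thickness = k * dT / q_max * 1000
thickness = 0.027 * 60 / 29.0 * 1000
thickness = 55.9 mm

55.9


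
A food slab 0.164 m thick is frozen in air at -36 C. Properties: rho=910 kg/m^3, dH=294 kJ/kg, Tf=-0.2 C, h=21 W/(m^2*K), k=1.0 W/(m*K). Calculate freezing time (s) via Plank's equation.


dT = -0.2 - (-36) = 35.8 K
term1 = a/(2h) = 0.164/(2*21) = 0.003904761905
term2 = a^2/(8k) = 0.164^2/(8*1.0) = 0.003362
t = rho*dH*1000/dT * (term1 + term2)
t = 910*294*1000/35.8 * (0.003904761905 + 0.003362)
t = 54306 s

54306


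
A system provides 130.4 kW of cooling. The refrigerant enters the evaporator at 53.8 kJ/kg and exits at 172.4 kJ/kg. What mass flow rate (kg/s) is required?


dh = 172.4 - 53.8 = 118.6 kJ/kg
m_dot = Q / dh = 130.4 / 118.6 = 1.0995 kg/s

1.0995


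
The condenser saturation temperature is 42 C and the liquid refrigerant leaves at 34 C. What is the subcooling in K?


Subcooling = T_cond - T_liquid
Subcooling = 42 - 34
Subcooling = 8 K

8


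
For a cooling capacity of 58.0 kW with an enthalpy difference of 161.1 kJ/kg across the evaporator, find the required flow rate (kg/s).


m_dot = Q / dh
m_dot = 58.0 / 161.1
m_dot = 0.36 kg/s

0.36


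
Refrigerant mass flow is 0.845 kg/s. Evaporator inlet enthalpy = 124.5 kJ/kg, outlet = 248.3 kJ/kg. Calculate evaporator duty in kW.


dh = 248.3 - 124.5 = 123.8 kJ/kg
Q_evap = m_dot * dh = 0.845 * 123.8
Q_evap = 104.61 kW

104.61


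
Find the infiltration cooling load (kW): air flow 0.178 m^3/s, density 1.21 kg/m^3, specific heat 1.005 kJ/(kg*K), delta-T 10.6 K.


Q = V_dot * rho * cp * dT
Q = 0.178 * 1.21 * 1.005 * 10.6
Q = 2.294 kW

2.294


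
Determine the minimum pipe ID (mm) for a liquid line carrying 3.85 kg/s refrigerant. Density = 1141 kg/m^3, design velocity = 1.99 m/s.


A = m_dot / (rho * v) = 3.85 / (1141 * 1.99) = 0.001695594537 m^2
d = sqrt(4*A/pi) * 1000
d = 46.5 mm

46.5


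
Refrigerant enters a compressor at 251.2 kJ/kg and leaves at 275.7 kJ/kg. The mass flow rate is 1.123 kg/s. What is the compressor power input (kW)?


dh = 275.7 - 251.2 = 24.5 kJ/kg
W = m_dot * dh = 1.123 * 24.5 = 27.51 kW

27.51


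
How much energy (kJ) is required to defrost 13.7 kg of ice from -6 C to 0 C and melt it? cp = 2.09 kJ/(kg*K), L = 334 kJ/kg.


Sensible heat = cp * dT = 2.09 * 6 = 12.54 kJ/kg
Total per kg = 12.54 + 334 = 346.54 kJ/kg
Q = m * total = 13.7 * 346.54
Q = 4747.6 kJ

4747.6


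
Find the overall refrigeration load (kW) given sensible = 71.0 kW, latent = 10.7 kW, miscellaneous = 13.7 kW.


Q_total = Q_s + Q_l + Q_misc
Q_total = 71.0 + 10.7 + 13.7
Q_total = 95.4 kW

95.4


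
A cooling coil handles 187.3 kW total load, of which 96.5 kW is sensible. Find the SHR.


SHR = Q_sensible / Q_total
SHR = 96.5 / 187.3
SHR = 0.515

0.515


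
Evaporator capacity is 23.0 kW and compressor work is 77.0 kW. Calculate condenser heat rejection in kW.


Q_cond = Q_evap + W
Q_cond = 23.0 + 77.0
Q_cond = 100.0 kW

100.0


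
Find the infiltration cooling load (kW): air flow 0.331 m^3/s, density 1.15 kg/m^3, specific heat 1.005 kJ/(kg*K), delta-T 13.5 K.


Q = V_dot * rho * cp * dT
Q = 0.331 * 1.15 * 1.005 * 13.5
Q = 5.164 kW

5.164


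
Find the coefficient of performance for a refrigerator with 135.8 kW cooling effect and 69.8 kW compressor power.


COP = Q_evap / W
COP = 135.8 / 69.8
COP = 1.946

1.946


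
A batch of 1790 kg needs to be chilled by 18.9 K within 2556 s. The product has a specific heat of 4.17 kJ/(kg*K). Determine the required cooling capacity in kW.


Q = m * cp * dT / t
Q = 1790 * 4.17 * 18.9 / 2556
Q = 55.194 kW

55.194


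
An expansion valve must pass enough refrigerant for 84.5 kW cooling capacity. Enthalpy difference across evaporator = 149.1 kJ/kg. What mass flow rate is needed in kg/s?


m_dot = Q / dh
m_dot = 84.5 / 149.1
m_dot = 0.5667 kg/s

0.5667


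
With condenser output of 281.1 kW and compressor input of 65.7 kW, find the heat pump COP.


COP_hp = Q_cond / W
COP_hp = 281.1 / 65.7
COP_hp = 4.279

4.279


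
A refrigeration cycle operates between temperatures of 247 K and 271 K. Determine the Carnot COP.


dT = 271 - 247 = 24 K
COP_carnot = T_cold / dT = 247 / 24
COP_carnot = 10.292

10.292


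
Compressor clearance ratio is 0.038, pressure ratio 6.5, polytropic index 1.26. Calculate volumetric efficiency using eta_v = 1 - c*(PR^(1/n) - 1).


PR^(1/n) = 6.5^(1/1.26) = 4.41742648
eta_v = 1 - 0.038 * (4.41742648 - 1)
eta_v = 0.8701

0.8701


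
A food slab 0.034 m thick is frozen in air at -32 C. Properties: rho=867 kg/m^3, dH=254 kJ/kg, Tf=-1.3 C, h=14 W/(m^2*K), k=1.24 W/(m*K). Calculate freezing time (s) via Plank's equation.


dT = -1.3 - (-32) = 30.7 K
term1 = a/(2h) = 0.034/(2*14) = 0.001214285714
term2 = a^2/(8k) = 0.034^2/(8*1.24) = 0.0001165322581
t = rho*dH*1000/dT * (term1 + term2)
t = 867*254*1000/30.7 * (0.001214285714 + 0.0001165322581)
t = 9546 s

9546


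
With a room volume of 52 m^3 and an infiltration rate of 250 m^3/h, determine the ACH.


ACH = flow / volume
ACH = 250 / 52
ACH = 4.808

4.808


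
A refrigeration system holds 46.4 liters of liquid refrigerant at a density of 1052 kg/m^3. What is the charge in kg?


Charge = V * rho / 1000
Charge = 46.4 * 1052 / 1000
Charge = 48.81 kg

48.81


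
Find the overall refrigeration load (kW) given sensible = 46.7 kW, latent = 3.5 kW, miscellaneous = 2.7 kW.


Q_total = Q_s + Q_l + Q_misc
Q_total = 46.7 + 3.5 + 2.7
Q_total = 52.9 kW

52.9


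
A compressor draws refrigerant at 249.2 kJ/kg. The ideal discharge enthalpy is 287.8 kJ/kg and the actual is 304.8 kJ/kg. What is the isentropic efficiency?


dh_ideal = 287.8 - 249.2 = 38.6 kJ/kg
dh_actual = 304.8 - 249.2 = 55.6 kJ/kg
eta_s = dh_ideal / dh_actual = 38.6 / 55.6
eta_s = 0.6942

0.6942


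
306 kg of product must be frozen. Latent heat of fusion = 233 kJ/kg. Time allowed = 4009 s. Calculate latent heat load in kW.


Q_lat = m * h_fg / t
Q_lat = 306 * 233 / 4009
Q_lat = 17.78 kW

17.78


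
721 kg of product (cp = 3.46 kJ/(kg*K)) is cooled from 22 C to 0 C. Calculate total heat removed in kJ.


dT = 22 - (0) = 22 K
Q = m * cp * dT = 721 * 3.46 * 22
Q = 54883 kJ

54883


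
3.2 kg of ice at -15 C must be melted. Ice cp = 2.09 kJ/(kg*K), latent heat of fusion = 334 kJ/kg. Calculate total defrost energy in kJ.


Sensible heat = cp * dT = 2.09 * 15 = 31.35 kJ/kg
Total per kg = 31.35 + 334 = 365.35 kJ/kg
Q = m * total = 3.2 * 365.35
Q = 1169.1 kJ

1169.1


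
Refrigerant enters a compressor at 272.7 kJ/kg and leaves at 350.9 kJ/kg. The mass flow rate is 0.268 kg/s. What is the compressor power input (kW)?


dh = 350.9 - 272.7 = 78.2 kJ/kg
W = m_dot * dh = 0.268 * 78.2 = 20.96 kW

20.96


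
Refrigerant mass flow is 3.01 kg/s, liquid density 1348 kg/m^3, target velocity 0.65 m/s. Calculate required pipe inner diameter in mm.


A = m_dot / (rho * v) = 3.01 / (1348 * 0.65) = 0.003435288747 m^2
d = sqrt(4*A/pi) * 1000
d = 66.1 mm

66.1


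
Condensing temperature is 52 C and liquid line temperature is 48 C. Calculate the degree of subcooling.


Subcooling = T_cond - T_liquid
Subcooling = 52 - 48
Subcooling = 4 K

4


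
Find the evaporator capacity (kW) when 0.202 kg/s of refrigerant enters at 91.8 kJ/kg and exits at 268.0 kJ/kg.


dh = 268.0 - 91.8 = 176.2 kJ/kg
Q_evap = m_dot * dh = 0.202 * 176.2
Q_evap = 35.59 kW

35.59


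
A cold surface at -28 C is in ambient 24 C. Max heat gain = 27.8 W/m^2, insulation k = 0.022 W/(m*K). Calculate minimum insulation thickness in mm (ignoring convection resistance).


dT = 24 - (-28) = 52 K
thickness = k * dT / q_max * 1000
thickness = 0.022 * 52 / 27.8 * 1000
thickness = 41.2 mm

41.2


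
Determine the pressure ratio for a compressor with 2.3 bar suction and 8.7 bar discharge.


PR = P_high / P_low
PR = 8.7 / 2.3
PR = 3.783

3.783


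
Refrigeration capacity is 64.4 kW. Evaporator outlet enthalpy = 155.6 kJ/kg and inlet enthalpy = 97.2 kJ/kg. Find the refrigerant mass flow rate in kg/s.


dh = 155.6 - 97.2 = 58.4 kJ/kg
m_dot = Q / dh = 64.4 / 58.4 = 1.1027 kg/s

1.1027


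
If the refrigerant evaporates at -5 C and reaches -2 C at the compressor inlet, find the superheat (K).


Superheat = T_suction - T_evap
Superheat = -2 - (-5)
Superheat = 3 K

3


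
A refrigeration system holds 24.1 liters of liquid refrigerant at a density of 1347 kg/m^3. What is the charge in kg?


Charge = V * rho / 1000
Charge = 24.1 * 1347 / 1000
Charge = 32.46 kg

32.46


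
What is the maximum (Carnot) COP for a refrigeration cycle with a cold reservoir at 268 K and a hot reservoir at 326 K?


dT = 326 - 268 = 58 K
COP_carnot = T_cold / dT = 268 / 58
COP_carnot = 4.621

4.621


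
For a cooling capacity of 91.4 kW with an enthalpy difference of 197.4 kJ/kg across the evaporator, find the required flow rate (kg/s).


m_dot = Q / dh
m_dot = 91.4 / 197.4
m_dot = 0.463 kg/s

0.463


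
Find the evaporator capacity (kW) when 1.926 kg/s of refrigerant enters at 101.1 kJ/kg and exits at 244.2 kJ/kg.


dh = 244.2 - 101.1 = 143.1 kJ/kg
Q_evap = m_dot * dh = 1.926 * 143.1
Q_evap = 275.61 kW

275.61


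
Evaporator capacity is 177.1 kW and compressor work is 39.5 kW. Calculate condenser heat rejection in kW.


Q_cond = Q_evap + W
Q_cond = 177.1 + 39.5
Q_cond = 216.6 kW

216.6


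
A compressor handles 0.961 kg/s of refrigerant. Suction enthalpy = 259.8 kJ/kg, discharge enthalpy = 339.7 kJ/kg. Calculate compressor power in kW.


dh = 339.7 - 259.8 = 79.9 kJ/kg
W = m_dot * dh = 0.961 * 79.9 = 76.78 kW

76.78


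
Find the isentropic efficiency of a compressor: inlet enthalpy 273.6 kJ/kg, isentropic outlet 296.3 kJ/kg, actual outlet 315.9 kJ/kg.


dh_ideal = 296.3 - 273.6 = 22.7 kJ/kg
dh_actual = 315.9 - 273.6 = 42.3 kJ/kg
eta_s = dh_ideal / dh_actual = 22.7 / 42.3
eta_s = 0.5366

0.5366


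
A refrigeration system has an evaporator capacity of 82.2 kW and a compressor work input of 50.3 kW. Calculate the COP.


COP = Q_evap / W
COP = 82.2 / 50.3
COP = 1.634

1.634


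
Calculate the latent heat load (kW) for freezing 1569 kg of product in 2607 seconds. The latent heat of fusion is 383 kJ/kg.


Q_lat = m * h_fg / t
Q_lat = 1569 * 383 / 2607
Q_lat = 230.51 kW

230.51


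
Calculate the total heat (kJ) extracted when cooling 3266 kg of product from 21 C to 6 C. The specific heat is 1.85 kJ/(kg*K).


dT = 21 - (6) = 15 K
Q = m * cp * dT = 3266 * 1.85 * 15
Q = 90632 kJ

90632


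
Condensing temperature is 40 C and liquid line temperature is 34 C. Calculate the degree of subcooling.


Subcooling = T_cond - T_liquid
Subcooling = 40 - 34
Subcooling = 6 K

6


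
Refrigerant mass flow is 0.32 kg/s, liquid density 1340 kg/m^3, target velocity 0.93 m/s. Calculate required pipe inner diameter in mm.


A = m_dot / (rho * v) = 0.32 / (1340 * 0.93) = 0.0002567806131 m^2
d = sqrt(4*A/pi) * 1000
d = 18.1 mm

18.1


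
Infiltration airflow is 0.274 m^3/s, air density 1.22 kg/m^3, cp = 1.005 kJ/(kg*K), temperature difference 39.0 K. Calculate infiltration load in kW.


Q = V_dot * rho * cp * dT
Q = 0.274 * 1.22 * 1.005 * 39.0
Q = 13.102 kW

13.102


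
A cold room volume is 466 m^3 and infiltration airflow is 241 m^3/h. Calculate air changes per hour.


ACH = flow / volume
ACH = 241 / 466
ACH = 0.517

0.517


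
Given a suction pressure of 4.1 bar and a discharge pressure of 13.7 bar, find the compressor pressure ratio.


PR = P_high / P_low
PR = 13.7 / 4.1
PR = 3.341

3.341


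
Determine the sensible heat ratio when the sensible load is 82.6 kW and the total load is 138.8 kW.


SHR = Q_sensible / Q_total
SHR = 82.6 / 138.8
SHR = 0.595

0.595


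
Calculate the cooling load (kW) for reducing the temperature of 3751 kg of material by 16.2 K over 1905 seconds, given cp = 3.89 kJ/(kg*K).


Q = m * cp * dT / t
Q = 3751 * 3.89 * 16.2 / 1905
Q = 124.084 kW

124.084


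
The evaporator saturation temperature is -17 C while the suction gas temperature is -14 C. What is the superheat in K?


Superheat = T_suction - T_evap
Superheat = -14 - (-17)
Superheat = 3 K

3


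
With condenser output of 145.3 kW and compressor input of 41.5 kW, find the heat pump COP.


COP_hp = Q_cond / W
COP_hp = 145.3 / 41.5
COP_hp = 3.501

3.501


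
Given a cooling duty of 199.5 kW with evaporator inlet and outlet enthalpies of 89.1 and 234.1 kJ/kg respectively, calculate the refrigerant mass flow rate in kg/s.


dh = 234.1 - 89.1 = 145.0 kJ/kg
m_dot = Q / dh = 199.5 / 145.0 = 1.3759 kg/s

1.3759


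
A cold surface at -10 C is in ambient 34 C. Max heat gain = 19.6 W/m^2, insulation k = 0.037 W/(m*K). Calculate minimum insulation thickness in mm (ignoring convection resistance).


dT = 34 - (-10) = 44 K
thickness = k * dT / q_max * 1000
thickness = 0.037 * 44 / 19.6 * 1000
thickness = 83.1 mm

83.1


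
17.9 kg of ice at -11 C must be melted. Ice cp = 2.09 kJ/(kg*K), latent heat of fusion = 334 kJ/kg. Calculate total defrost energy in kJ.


Sensible heat = cp * dT = 2.09 * 11 = 22.99 kJ/kg
Total per kg = 22.99 + 334 = 356.99 kJ/kg
Q = m * total = 17.9 * 356.99
Q = 6390.1 kJ

6390.1


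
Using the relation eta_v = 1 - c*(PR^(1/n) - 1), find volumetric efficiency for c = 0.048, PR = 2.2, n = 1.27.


PR^(1/n) = 2.2^(1/1.27) = 1.86047637
eta_v = 1 - 0.048 * (1.86047637 - 1)
eta_v = 0.9587

0.9587


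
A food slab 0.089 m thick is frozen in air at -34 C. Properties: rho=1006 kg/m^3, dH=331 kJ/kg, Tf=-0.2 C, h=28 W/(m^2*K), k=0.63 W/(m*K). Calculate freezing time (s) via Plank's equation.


dT = -0.2 - (-34) = 33.8 K
term1 = a/(2h) = 0.089/(2*28) = 0.001589285714
term2 = a^2/(8k) = 0.089^2/(8*0.63) = 0.001571626984
t = rho*dH*1000/dT * (term1 + term2)
t = 1006*331*1000/33.8 * (0.001589285714 + 0.001571626984)
t = 31140 s

31140


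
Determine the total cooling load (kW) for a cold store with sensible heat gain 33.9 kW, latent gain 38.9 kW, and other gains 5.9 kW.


Q_total = Q_s + Q_l + Q_misc
Q_total = 33.9 + 38.9 + 5.9
Q_total = 78.7 kW

78.7


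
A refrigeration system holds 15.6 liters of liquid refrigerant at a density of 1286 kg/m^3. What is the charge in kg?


Charge = V * rho / 1000
Charge = 15.6 * 1286 / 1000
Charge = 20.06 kg

20.06


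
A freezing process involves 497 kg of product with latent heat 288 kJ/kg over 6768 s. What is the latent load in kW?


Q_lat = m * h_fg / t
Q_lat = 497 * 288 / 6768
Q_lat = 21.15 kW

21.15


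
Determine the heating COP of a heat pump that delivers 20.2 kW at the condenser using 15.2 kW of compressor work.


COP_hp = Q_cond / W
COP_hp = 20.2 / 15.2
COP_hp = 1.329

1.329


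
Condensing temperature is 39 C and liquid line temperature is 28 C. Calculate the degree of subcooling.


Subcooling = T_cond - T_liquid
Subcooling = 39 - 28
Subcooling = 11 K

11


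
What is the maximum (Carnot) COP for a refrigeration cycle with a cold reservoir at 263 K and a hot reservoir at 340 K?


dT = 340 - 263 = 77 K
COP_carnot = T_cold / dT = 263 / 77
COP_carnot = 3.416

3.416


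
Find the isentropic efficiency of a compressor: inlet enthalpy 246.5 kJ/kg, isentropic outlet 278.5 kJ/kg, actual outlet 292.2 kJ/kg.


dh_ideal = 278.5 - 246.5 = 32.0 kJ/kg
dh_actual = 292.2 - 246.5 = 45.7 kJ/kg
eta_s = dh_ideal / dh_actual = 32.0 / 45.7
eta_s = 0.7002

0.7002


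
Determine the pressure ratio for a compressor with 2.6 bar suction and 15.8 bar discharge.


PR = P_high / P_low
PR = 15.8 / 2.6
PR = 6.077

6.077


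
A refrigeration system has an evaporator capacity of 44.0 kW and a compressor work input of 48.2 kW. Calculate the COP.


COP = Q_evap / W
COP = 44.0 / 48.2
COP = 0.913

0.913


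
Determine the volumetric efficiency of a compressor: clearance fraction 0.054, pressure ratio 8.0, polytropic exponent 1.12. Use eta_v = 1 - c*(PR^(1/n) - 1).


PR^(1/n) = 8.0^(1/1.12) = 6.40221634
eta_v = 1 - 0.054 * (6.40221634 - 1)
eta_v = 0.7083

0.7083


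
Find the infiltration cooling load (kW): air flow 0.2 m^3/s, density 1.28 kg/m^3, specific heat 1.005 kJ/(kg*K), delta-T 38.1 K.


Q = V_dot * rho * cp * dT
Q = 0.2 * 1.28 * 1.005 * 38.1
Q = 9.802 kW

9.802


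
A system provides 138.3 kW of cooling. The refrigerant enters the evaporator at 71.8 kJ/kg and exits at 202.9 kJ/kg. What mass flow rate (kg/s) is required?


dh = 202.9 - 71.8 = 131.1 kJ/kg
m_dot = Q / dh = 138.3 / 131.1 = 1.0549 kg/s

1.0549


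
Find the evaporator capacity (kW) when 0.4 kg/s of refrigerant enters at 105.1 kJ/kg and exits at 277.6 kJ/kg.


dh = 277.6 - 105.1 = 172.5 kJ/kg
Q_evap = m_dot * dh = 0.4 * 172.5
Q_evap = 69.0 kW

69.0


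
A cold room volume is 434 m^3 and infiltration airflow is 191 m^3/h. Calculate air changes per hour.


ACH = flow / volume
ACH = 191 / 434
ACH = 0.44

0.44


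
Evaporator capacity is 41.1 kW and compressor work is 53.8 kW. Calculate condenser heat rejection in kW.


Q_cond = Q_evap + W
Q_cond = 41.1 + 53.8
Q_cond = 94.9 kW

94.9


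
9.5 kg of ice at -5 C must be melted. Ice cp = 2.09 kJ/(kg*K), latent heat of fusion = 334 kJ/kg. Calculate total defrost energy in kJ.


Sensible heat = cp * dT = 2.09 * 5 = 10.45 kJ/kg
Total per kg = 10.45 + 334 = 344.45 kJ/kg
Q = m * total = 9.5 * 344.45
Q = 3272.3 kJ

3272.3


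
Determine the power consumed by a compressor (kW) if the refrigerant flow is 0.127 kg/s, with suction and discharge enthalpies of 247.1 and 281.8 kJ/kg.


dh = 281.8 - 247.1 = 34.7 kJ/kg
W = m_dot * dh = 0.127 * 34.7 = 4.41 kW

4.41


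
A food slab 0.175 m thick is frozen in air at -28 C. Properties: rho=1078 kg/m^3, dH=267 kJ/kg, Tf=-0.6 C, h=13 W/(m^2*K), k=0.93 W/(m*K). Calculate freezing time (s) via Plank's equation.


dT = -0.6 - (-28) = 27.4 K
term1 = a/(2h) = 0.175/(2*13) = 0.006730769231
term2 = a^2/(8k) = 0.175^2/(8*0.93) = 0.004116263441
t = rho*dH*1000/dT * (term1 + term2)
t = 1078*267*1000/27.4 * (0.006730769231 + 0.004116263441)
t = 113944 s

113944


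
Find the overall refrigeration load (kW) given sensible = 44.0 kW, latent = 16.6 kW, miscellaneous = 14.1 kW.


Q_total = Q_s + Q_l + Q_misc
Q_total = 44.0 + 16.6 + 14.1
Q_total = 74.7 kW

74.7


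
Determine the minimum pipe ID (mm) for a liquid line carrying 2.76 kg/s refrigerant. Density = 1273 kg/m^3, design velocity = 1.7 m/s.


A = m_dot / (rho * v) = 2.76 / (1273 * 1.7) = 0.001275356961 m^2
d = sqrt(4*A/pi) * 1000
d = 40.3 mm

40.3


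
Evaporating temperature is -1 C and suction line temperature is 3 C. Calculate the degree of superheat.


Superheat = T_suction - T_evap
Superheat = 3 - (-1)
Superheat = 4 K

4


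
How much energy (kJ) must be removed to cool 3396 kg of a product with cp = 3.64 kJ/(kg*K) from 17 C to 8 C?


dT = 17 - (8) = 9 K
Q = m * cp * dT = 3396 * 3.64 * 9
Q = 111253 kJ

111253


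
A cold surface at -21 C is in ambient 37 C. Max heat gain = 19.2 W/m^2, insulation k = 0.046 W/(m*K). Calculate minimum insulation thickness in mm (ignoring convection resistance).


dT = 37 - (-21) = 58 K
thickness = k * dT / q_max * 1000
thickness = 0.046 * 58 / 19.2 * 1000
thickness = 139.0 mm

139.0


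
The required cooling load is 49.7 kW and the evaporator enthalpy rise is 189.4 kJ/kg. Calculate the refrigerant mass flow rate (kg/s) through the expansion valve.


m_dot = Q / dh
m_dot = 49.7 / 189.4
m_dot = 0.2624 kg/s

0.2624


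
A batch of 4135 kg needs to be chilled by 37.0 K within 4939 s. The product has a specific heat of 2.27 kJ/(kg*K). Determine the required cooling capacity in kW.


Q = m * cp * dT / t
Q = 4135 * 2.27 * 37.0 / 4939
Q = 70.318 kW

70.318


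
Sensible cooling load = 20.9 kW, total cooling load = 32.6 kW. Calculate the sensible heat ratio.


SHR = Q_sensible / Q_total
SHR = 20.9 / 32.6
SHR = 0.641

0.641


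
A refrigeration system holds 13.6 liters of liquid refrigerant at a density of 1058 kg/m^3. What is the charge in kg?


Charge = V * rho / 1000
Charge = 13.6 * 1058 / 1000
Charge = 14.39 kg

14.39


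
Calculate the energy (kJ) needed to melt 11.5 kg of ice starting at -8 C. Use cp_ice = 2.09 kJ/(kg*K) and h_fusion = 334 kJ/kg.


Sensible heat = cp * dT = 2.09 * 8 = 16.72 kJ/kg
Total per kg = 16.72 + 334 = 350.72 kJ/kg
Q = m * total = 11.5 * 350.72
Q = 4033.3 kJ

4033.3


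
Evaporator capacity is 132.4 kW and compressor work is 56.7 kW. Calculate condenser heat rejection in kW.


Q_cond = Q_evap + W
Q_cond = 132.4 + 56.7
Q_cond = 189.1 kW

189.1


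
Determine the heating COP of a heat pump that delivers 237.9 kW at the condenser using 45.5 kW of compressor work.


COP_hp = Q_cond / W
COP_hp = 237.9 / 45.5
COP_hp = 5.229

5.229


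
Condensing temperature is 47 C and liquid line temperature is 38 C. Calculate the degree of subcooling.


Subcooling = T_cond - T_liquid
Subcooling = 47 - 38
Subcooling = 9 K

9


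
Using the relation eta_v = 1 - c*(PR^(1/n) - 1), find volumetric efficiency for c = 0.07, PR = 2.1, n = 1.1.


PR^(1/n) = 2.1^(1/1.1) = 1.96302862
eta_v = 1 - 0.07 * (1.96302862 - 1)
eta_v = 0.9326

0.9326


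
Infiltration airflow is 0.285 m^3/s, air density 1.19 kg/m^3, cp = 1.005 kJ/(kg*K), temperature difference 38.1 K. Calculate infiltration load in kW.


Q = V_dot * rho * cp * dT
Q = 0.285 * 1.19 * 1.005 * 38.1
Q = 12.986 kW

12.986


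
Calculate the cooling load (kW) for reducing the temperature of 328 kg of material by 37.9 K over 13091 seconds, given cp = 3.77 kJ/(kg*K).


Q = m * cp * dT / t
Q = 328 * 3.77 * 37.9 / 13091
Q = 3.58 kW

3.58


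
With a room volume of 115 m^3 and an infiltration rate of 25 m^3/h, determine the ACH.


ACH = flow / volume
ACH = 25 / 115
ACH = 0.217

0.217


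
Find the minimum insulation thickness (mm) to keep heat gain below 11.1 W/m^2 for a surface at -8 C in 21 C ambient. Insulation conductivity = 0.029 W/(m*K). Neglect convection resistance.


dT = 21 - (-8) = 29 K
thickness = k * dT / q_max * 1000
thickness = 0.029 * 29 / 11.1 * 1000
thickness = 75.8 mm

75.8


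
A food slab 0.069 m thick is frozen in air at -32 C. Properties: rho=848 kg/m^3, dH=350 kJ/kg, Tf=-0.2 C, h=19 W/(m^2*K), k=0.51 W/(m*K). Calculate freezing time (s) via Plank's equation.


dT = -0.2 - (-32) = 31.8 K
term1 = a/(2h) = 0.069/(2*19) = 0.001815789474
term2 = a^2/(8k) = 0.069^2/(8*0.51) = 0.001166911765
t = rho*dH*1000/dT * (term1 + term2)
t = 848*350*1000/31.8 * (0.001815789474 + 0.001166911765)
t = 27839 s

27839
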